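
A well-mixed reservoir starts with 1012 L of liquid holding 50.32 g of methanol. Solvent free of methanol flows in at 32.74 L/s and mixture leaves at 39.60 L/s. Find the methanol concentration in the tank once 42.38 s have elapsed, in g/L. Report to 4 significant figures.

0.009877 g/L

Total volume: dV/dt = Q_in − Q_out = -6.86000 L/s, so V(t) = 1012 − 6.86000 t and V(42.38) = 721.273 L.
No methanol enters, so dm/dt = −Q_out · (m/V).
dm/m = −Q_out dt/(V₀ − 6.86000 t); integrating gives ln(m/m₀) = −(Q_out/(Q_in−Q_out)) ln(V/V₀).
m = m₀ (V₀/V)^(Q_out/(Q_in−Q_out)) = 50.32 × (1012/721.273)^(-5.77259) = 7.12366 g.
C = m/V = 7.12366/721.273 = 0.00987651 g/L.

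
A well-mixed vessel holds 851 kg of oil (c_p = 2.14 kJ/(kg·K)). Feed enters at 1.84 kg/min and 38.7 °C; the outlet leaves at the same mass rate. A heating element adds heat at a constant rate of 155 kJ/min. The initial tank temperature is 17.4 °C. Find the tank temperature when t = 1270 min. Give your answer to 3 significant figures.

First-law balance (no shaft work): M c_p dT/dt = ṁ c_p (T_in − T) + 155.
Rearrange: dT/dt = (T_ss − T)/τ with τ = M/ṁ = 462.50 min and T_ss = T_in + Q̇/(ṁ c_p) = 78.064 °C.
T approaches T_ss exponentially: T(t) = T_ss + (T₀ − T_ss) e^(−t/τ).
T(1270) = 78.064 + (-60.664)·e^(−1270/462.50) = 78.064 + (-60.664)·0.064188 = 74.170 °C.

74.2 °C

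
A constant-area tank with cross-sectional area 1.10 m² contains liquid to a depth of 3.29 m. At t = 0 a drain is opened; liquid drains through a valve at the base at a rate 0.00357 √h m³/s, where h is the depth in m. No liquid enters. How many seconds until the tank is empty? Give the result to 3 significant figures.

With no inflow, A dh/dt = −0.00357 √h.
Separate and integrate: 2(√h − √h₀) = −(0.00357/A) t.
Tank is empty when √h = 0: t_empty = 2A√h₀/0.00357.
t_empty = 2·1.10·√3.29/0.00357 = 2.2000·1.8138/0.00357 = 1117.8 s.

1120 s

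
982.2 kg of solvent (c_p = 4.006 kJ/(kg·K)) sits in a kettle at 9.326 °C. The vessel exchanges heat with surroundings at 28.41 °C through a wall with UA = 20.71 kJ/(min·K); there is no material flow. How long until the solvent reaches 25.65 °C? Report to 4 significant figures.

367.4 min

M c_p dT/dt = −UA(T − T_amb).
τ = M c_p/UA = 189.990 min; T_ss = T_amb = 28.4100 °C.
T(t) = T_ss + (T₀ − T_ss)e^(−t/τ); set T = 25.65:
t = −τ ln[(T − T_ss)/(T₀ − T_ss)] = −189.990 · ln(0.144624) = 367.368 min.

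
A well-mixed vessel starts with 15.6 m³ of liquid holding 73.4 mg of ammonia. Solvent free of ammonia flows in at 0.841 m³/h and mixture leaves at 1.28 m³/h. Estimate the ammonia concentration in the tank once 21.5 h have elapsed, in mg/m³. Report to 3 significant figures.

0.794 mg/m³

Let m(t) be the amount of ammonia. Volume: V(t) = V₀ + (Q_in − Q_out) t = 15.6 − 0.43900 t; V(21.5) = 6.1615 m³.
Solute balance: dm/dt = 0 − Q_out C = −Q_out m/V(t).
dm/m = −Q_out dt/(V₀ − 0.43900 t); integrating gives ln(m/m₀) = −(Q_out/(Q_in−Q_out)) ln(V/V₀).
m = m₀ (V₀/V)^(Q_out/(Q_in−Q_out)) = 73.4 × (15.6/6.1615)^(-2.9157) = 4.8909 mg.
C = m/V = 4.8909/6.1615 = 0.79378 mg/m³.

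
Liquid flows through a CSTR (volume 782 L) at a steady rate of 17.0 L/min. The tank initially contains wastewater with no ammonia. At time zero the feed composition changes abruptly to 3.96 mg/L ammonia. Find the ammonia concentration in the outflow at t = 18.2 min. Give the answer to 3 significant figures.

1.29 mg/L

Species balance on the tank: V dC/dt = Q(C_in − C).
Time constant τ = V/Q = 782/17.0 = 46.000 min.
C approaches C_in exponentially: C(t) = C_in + (C₀ − C_in) e^(−t/τ).
C(18.2) = 3.96 + (0 − 3.96)·e^(−18.2/46.000) = 3.96 + (-3.9600)·0.67324 = 1.2940 mg/L.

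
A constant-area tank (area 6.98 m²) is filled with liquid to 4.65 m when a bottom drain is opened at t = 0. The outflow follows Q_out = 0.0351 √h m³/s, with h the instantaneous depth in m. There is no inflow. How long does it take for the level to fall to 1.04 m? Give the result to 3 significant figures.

452 s

Accumulation of liquid (constant cross-section A): A dh/dt = −0.0351 √h.
This is separable: 2 d(√h)/dt = −0.0351/A, so √h = √h₀ − (0.0351/(2A)) t.
t = 2A(√h₀ − √h)/0.0351 = 2·6.98·(√4.65 − √1.04)/0.0351
  = 13.960 × (2.1564 − 1.0198) / 0.0351 = 452.04 s.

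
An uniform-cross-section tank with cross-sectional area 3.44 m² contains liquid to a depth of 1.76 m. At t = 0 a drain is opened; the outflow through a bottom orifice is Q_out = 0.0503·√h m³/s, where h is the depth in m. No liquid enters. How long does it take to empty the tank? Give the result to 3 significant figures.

181 s

Accumulation of liquid (constant cross-section A): A dh/dt = −0.0503 √h.
This is separable: 2 d(√h)/dt = −0.0503/A, so √h = √h₀ − (0.0503/(2A)) t.
Set h = 0: 2√h₀ = (0.0503/A) t_empty ⇒ t_empty = 2A√h₀/0.0503.
t_empty = 2·3.44·√1.76/0.0503 = 6.8800·1.3266/0.0503 = 181.46 s.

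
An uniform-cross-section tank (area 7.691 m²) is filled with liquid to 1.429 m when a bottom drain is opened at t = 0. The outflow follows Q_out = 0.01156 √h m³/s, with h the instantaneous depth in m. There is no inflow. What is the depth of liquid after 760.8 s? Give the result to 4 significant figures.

0.3889 m

Volume balance on the tank: A dh/dt = −0.01156 √h.
This is separable: 2 d(√h)/dt = −0.01156/A, so √h = √h₀ − (0.01156/(2A)) t.
√h = √1.429 − 0.01156·760.8/(2·7.691) = 1.19541 − 0.571762 = 0.623646.
h = 0.623646² = 0.388934 m.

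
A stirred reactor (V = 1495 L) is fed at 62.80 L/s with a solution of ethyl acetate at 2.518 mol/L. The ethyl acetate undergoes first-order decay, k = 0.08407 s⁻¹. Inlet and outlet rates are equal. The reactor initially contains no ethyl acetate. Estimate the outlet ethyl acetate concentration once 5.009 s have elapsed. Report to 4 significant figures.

V dC/dt = Q(C_in − C) − k V C.
dC/dt = (Q/V) C_in − (Q/V + k) C; effective rate a = Q/V + k = 0.0420067 + 0.08407 = 0.126077 s⁻¹.
C_ss = Q C_in/(Q + kV) = 0.838956 mol/L; C(t) = C_ss + (C₀ − C_ss) e^(−a t).
C(5.009) = 0.838956 + (-0.838956)·e^(−0.126077·5.009) = 0.838956 + (-0.838956)·0.531784 = 0.392813 mol/L.

0.3928 mol/L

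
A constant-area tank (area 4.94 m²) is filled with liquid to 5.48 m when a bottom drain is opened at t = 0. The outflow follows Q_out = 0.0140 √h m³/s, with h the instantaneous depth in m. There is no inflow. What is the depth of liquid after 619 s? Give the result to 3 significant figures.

With no inflow, A dh/dt = −0.0140 √h.
∫ h^(−1/2) dh = −(0.0140/A) ∫ dt, giving 2√h = 2√h₀ − (0.0140/A) t.
√h = √5.48 − 0.0140·619/(2·4.94) = 2.3409 − 0.87713 = 1.4638.
h = 1.4638² = 2.1428 m.

2.14 m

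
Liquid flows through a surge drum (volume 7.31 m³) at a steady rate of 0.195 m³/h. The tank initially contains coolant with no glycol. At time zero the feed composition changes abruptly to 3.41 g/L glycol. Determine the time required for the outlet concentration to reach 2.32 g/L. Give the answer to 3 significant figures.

42.8 h

Transient balance on the dissolved component: V dC/dt = Q(C_in − C), so τ = V/Q = 37.487 h.
C(t) = C_in + (C₀ − C_in) e^(−t/τ). Set C = 2.32 and solve for t:
e^(−t/τ) = (C − C_in)/(C₀ − C_in) = (2.32 − 3.41)/(0 − 3.41) = 0.31965
t = −τ ln(…) = 37.487 × 1.1405 = 42.755 h.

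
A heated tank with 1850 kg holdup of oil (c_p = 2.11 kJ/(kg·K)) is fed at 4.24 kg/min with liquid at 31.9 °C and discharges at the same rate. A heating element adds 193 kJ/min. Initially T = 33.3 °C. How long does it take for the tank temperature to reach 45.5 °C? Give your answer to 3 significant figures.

M c_p dT/dt = ṁ c_p (T_in − T) + Q̇.
τ = M/ṁ = 436.32 min; T_ss = T_in + Q̇/(ṁ c_p) = 53.473 °C.
T(t) = T_ss + (T₀ − T_ss) e^(−t/τ). Set T = 45.5:
e^(−t/τ) = (45.5 − 53.473)/(33.3 − 53.473) = 0.39523
t = −436.32 · ln(0.39523) = 405.03 min.

405 min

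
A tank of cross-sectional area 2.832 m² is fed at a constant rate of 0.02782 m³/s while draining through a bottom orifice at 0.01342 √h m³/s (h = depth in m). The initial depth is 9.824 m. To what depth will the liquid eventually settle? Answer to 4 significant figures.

A dh/dt = Q_in − 0.01342 √h. Steady state requires inflow = outflow:
Q_in = 0.01342 √h_ss ⇒ √h_ss = 0.02782/0.01342 = 2.07303.
h_ss = 2.07303² = 4.29743 m. (Since h₀ = 9.824 m > h_ss, the level will fall toward this value.)

4.297 m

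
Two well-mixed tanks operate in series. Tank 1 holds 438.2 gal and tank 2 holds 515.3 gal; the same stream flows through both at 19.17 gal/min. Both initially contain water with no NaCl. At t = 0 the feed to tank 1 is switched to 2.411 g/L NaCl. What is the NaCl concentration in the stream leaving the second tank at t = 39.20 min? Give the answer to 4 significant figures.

1.129 g/L

Time constants: τᵢ = Vᵢ/Q for each well-mixed tank.
τ₁ = 438.2/19.17 = 22.8586 min; τ₂ = 515.3/19.17 = 26.8805 min.
Tank 1: C₁ = C_in(1 − e^(−t/τ₁)). Tank 2 (τ₁ ≠ τ₂): C₂ = C_in[1 − (τ₁ e^(−t/τ₁) − τ₂ e^(−t/τ₂))/(τ₁ − τ₂)].
At t = 39.20: e^(−t/τ₁) = 0.179984, e^(−t/τ₂) = 0.232631.
C₂ = 2.411·[1 − (22.8586·0.179984 − 26.8805·0.232631)/(-4.02191)] = 2.411·0.468151 = 1.12871 g/L.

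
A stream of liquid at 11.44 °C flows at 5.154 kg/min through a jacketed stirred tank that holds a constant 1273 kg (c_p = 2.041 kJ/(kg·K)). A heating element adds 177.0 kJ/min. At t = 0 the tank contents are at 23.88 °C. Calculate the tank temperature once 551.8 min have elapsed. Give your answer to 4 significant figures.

First-law balance (no shaft work): M c_p dT/dt = ṁ c_p (T_in − T) + 177.0.
τ = M/ṁ = 246.993 min; T_ss = T_in + Q̇/(ṁ c_p) = 11.44 + 177.0/(5.154·2.041) = 28.2662 °C.
T approaches T_ss exponentially: T(t) = T_ss + (T₀ − T_ss) e^(−t/τ).
T(551.8) = 28.2662 + (-4.38619)·e^(−551.8/246.993) = 28.2662 + (-4.38619)·0.107091 = 27.7965 °C.

27.80 °C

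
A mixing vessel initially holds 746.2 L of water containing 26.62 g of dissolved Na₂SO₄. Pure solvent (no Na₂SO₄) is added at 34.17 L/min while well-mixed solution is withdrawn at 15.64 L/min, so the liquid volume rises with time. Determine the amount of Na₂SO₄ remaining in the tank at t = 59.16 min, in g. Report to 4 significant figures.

12.41 g

Let m(t) be the amount of Na₂SO₄. Volume: V(t) = V₀ + (Q_in − Q_out) t = 746.2 + 18.5300 t; V(59.16) = 1842.43 L.
Solute balance: dm/dt = 0 − Q_out C = −Q_out m/V(t).
dm/m = −Q_out dt/(V₀ + 18.5300 t); integrating gives ln(m/m₀) = −(Q_out/(Q_in−Q_out)) ln(V/V₀).
m = m₀ (V₀/V)^(Q_out/(Q_in−Q_out)) = 26.62 × (746.2/1842.43)^(0.844037) = 12.4135 g.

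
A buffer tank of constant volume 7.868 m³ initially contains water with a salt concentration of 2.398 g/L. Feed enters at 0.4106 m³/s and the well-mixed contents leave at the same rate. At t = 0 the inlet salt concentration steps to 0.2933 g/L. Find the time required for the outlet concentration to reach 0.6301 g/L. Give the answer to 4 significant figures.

35.11 s

Transient balance on the dissolved component: V dC/dt = Q(C_in − C), so τ = V/Q = 19.1622 s.
C(t) = C_in + (C₀ − C_in) e^(−t/τ). Set C = 0.6301 and solve for t:
e^(−t/τ) = (C − C_in)/(C₀ − C_in) = (0.6301 − 0.2933)/(2.398 − 0.2933) = 0.160023
t = −τ ln(…) = 19.1622 × 1.83244 = 35.1136 s.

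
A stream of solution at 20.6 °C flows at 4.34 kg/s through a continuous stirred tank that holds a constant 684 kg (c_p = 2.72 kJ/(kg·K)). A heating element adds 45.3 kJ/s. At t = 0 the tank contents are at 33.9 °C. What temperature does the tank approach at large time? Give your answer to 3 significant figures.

Unsteady energy balance on the tank contents: M c_p dT/dt = ṁ c_p (T_in − T) + 45.3.
At steady state dT/dt = 0 ⇒ T_ss = T_in + Q̇/(ṁ c_p) = 20.6 + 45.3/(4.34·2.72) = 24.437 °C.

24.4 °C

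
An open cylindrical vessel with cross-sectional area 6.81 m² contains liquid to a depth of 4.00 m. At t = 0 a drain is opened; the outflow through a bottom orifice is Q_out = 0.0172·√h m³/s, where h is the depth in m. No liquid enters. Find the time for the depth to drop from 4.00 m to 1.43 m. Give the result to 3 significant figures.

637 s

With no inflow, A dh/dt = −0.0172 √h.
Separate and integrate: 2(√h − √h₀) = −(0.0172/A) t.
t = 2A(√h₀ − √h)/0.0172 = 2·6.81·(√4.00 − √1.43)/0.0172
  = 13.620 × (2.0000 − 1.1958) / 0.0172 = 636.79 s.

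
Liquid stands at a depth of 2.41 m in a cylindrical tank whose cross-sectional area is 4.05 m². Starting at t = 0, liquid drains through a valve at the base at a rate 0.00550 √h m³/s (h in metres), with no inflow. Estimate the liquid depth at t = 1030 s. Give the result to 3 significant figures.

With no inflow, A dh/dt = −0.00550 √h.
∫ h^(−1/2) dh = −(0.00550/A) ∫ dt, giving 2√h = 2√h₀ − (0.00550/A) t.
√h = √2.41 − 0.00550·1030/(2·4.05) = 1.5524 − 0.69938 = 0.85303.
h = 0.85303² = 0.72767 m.

0.728 m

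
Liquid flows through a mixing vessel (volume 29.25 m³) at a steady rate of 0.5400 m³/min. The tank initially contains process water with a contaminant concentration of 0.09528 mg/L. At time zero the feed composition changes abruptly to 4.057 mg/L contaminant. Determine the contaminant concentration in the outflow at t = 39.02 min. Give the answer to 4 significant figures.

Unsteady species balance (constant V, well mixed): V dC/dt = Q(C_in − C).
Rewrite as dC/dt + C/τ = C_in/τ, τ = V/Q = 54.1667 min.
Integrating: C(t) = C_in + (C₀ − C_in) e^(−t/τ).
C(39.02) = 4.057 + (0.09528 − 4.057)·e^(−39.02/54.1667) = 4.057 + (-3.96172)·0.486573 = 2.12934 mg/L.

2.129 mg/L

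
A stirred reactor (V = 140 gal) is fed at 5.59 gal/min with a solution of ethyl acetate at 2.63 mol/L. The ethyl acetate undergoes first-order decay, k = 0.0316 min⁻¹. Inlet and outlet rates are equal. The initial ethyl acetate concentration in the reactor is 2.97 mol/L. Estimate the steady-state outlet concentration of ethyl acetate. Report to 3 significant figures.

V dC/dt = Q(C_in − C) − k V C.
Steady state (dC/dt = 0): C_ss = Q C_in/(Q + kV) = C_in/(1 + kV/Q).
C_ss = 5.59·2.63/(5.59 + 0.0316·140) = 14.702/10.014 = 1.4681 mol/L.

1.47 mol/L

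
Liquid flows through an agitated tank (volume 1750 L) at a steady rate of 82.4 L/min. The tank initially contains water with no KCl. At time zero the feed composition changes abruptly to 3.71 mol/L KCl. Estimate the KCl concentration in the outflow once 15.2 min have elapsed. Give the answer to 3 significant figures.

Accumulation = in − out for the solute gives V dC/dt = Q(C_in − C).
So dC/dt = (C_in − C)/τ with τ = V/Q = 1750/82.4 = 21.238 min.
Integrating: C(t) = C_in + (C₀ − C_in) e^(−t/τ).
C(15.2) = 3.71 + (0 − 3.71)·e^(−15.2/21.238) = 3.71 + (-3.7100)·0.48885 = 1.8964 mol/L.

1.90 mol/L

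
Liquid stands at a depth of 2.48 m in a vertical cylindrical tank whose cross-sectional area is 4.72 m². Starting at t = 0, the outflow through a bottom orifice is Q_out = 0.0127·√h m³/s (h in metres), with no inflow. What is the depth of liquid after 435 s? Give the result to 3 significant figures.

0.979 m

With no inflow, A dh/dt = −0.0127 √h.
Separate and integrate: 2(√h − √h₀) = −(0.0127/A) t.
√h = √2.48 − 0.0127·435/(2·4.72) = 1.5748 − 0.58522 = 0.98958.
h = 0.98958² = 0.97927 m.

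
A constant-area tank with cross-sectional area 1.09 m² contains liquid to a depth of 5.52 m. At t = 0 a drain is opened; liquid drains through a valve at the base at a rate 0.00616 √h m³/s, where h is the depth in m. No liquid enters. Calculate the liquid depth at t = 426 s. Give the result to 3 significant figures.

1.31 m

A dh/dt = −Q_out = −0.00616 √h.
∫ h^(−1/2) dh = −(0.00616/A) ∫ dt, giving 2√h = 2√h₀ − (0.00616/A) t.
√h = √5.52 − 0.00616·426/(2·1.09) = 2.3495 − 1.2037 = 1.1457.
h = 1.1457² = 1.3127 m.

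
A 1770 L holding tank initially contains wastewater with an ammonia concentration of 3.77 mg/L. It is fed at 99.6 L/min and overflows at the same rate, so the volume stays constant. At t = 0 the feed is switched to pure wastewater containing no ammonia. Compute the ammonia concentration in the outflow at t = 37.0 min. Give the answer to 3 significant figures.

0.470 mg/L

Transient balance on the dissolved component: V dC/dt = Q(C_in − C).
So dC/dt = (C_in − C)/τ with τ = V/Q = 1770/99.6 = 17.771 min.
Integrating: C(t) = C_in + (C₀ − C_in) e^(−t/τ).
C(37.0) = 0 + (3.77 − 0)·e^(−37.0/17.771) = 0 + (3.7700)·0.12468 = 0.47003 mg/L.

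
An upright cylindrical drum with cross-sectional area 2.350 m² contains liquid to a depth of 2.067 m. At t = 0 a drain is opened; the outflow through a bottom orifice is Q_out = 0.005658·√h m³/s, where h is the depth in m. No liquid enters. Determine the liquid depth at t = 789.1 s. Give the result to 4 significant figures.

With no inflow, A dh/dt = −0.005658 √h.
This is separable: 2 d(√h)/dt = −0.005658/A, so √h = √h₀ − (0.005658/(2A)) t.
√h = √2.067 − 0.005658·789.1/(2·2.350) = 1.43771 − 0.949942 = 0.487764.
h = 0.487764² = 0.237914 m.

0.2379 m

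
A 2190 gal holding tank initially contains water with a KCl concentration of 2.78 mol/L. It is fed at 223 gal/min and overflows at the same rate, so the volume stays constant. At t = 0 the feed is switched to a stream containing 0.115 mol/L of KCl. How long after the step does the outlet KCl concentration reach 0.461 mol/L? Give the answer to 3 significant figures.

20.0 min

Species balance: V dC/dt = Q(C_in − C) ⇒ τ = V/Q = 9.8206 min.
C(t) = C_in + (C₀ − C_in) e^(−t/τ). Set C = 0.461 and solve for t:
e^(−t/τ) = (C − C_in)/(C₀ − C_in) = (0.461 − 0.115)/(2.78 − 0.115) = 0.12983
t = −τ ln(…) = 9.8206 × 2.0415 = 20.049 min.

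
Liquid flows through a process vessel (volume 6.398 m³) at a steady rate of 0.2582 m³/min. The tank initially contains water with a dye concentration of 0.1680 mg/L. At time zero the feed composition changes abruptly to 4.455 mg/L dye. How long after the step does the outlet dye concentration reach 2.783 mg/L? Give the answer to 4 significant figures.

Species balance: V dC/dt = Q(C_in − C) ⇒ τ = V/Q = 24.7792 min.
C(t) = C_in + (C₀ − C_in) e^(−t/τ). Set C = 2.783 and solve for t:
e^(−t/τ) = (C − C_in)/(C₀ − C_in) = (2.783 − 4.455)/(0.1680 − 4.455) = 0.390016
t = −τ ln(…) = 24.7792 × 0.941567 = 23.3313 min.

23.33 min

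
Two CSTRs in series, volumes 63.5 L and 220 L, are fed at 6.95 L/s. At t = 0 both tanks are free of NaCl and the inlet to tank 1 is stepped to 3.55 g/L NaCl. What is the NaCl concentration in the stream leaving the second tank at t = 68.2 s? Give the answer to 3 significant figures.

Species balance on tank i: dCᵢ/dt = (Cᵢ₋₁ − Cᵢ)/τᵢ with τᵢ = Vᵢ/Q.
τ₁ = 63.5/6.95 = 9.1367 s; τ₂ = 220/6.95 = 31.655 s.
Solving the cascade with C₁(0)=C₂(0)=0 gives C₂(t) = C_in[1 − (τ₁ e^(−t/τ₁) − τ₂ e^(−t/τ₂))/(τ₁ − τ₂)].
At t = 68.2: e^(−t/τ₁) = 0.00057312, e^(−t/τ₂) = 0.11596.
C₂ = 3.55·[1 − (9.1367·0.00057312 − 31.655·0.11596)/(-22.518)] = 3.55·0.83722 = 2.9721 g/L.

2.97 g/L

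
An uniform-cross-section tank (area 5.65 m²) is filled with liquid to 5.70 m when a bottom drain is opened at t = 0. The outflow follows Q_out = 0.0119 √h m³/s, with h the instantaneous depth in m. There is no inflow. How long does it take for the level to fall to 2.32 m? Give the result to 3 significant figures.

With no inflow, A dh/dt = −0.0119 √h.
This is separable: 2 d(√h)/dt = −0.0119/A, so √h = √h₀ − (0.0119/(2A)) t.
t = 2A(√h₀ − √h)/0.0119 = 2·5.65·(√5.70 − √2.32)/0.0119
  = 11.300 × (2.3875 − 1.5232) / 0.0119 = 820.73 s.

821 s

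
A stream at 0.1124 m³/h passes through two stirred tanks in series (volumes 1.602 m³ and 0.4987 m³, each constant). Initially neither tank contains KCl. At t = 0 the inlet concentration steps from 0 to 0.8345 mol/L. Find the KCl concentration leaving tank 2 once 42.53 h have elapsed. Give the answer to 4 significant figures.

0.7732 mol/L

Species balance on tank i: dCᵢ/dt = (Cᵢ₋₁ − Cᵢ)/τᵢ with τᵢ = Vᵢ/Q.
τ₁ = 1.602/0.1124 = 14.2527 h; τ₂ = 0.4987/0.1124 = 4.43683 h.
Solving the cascade with C₁(0)=C₂(0)=0 gives C₂(t) = C_in[1 − (τ₁ e^(−t/τ₁) − τ₂ e^(−t/τ₂))/(τ₁ − τ₂)].
At t = 42.53: e^(−t/τ₁) = 0.0505899, e^(−t/τ₂) = 6.87065e-05.
C₂ = 0.8345·[1 − (14.2527·0.0505899 − 4.43683·6.87065e-05)/(9.81584)] = 0.8345·0.926574 = 0.773226 mol/L.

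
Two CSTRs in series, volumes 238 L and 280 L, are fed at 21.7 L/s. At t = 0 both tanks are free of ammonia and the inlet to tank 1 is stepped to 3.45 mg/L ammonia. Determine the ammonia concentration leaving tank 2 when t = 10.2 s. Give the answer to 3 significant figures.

0.730 mg/L

Time constants: τᵢ = Vᵢ/Q for each well-mixed tank.
τ₁ = 238/21.7 = 10.968 s; τ₂ = 280/21.7 = 12.903 s.
Tank 1: C₁ = C_in(1 − e^(−t/τ₁)). Tank 2 (τ₁ ≠ τ₂): C₂ = C_in[1 − (τ₁ e^(−t/τ₁) − τ₂ e^(−t/τ₂))/(τ₁ − τ₂)].
At t = 10.2: e^(−t/τ₁) = 0.39455, e^(−t/τ₂) = 0.45362.
C₂ = 3.45·[1 − (10.968·0.39455 − 12.903·0.45362)/(-1.9355)] = 3.45·0.21168 = 0.73031 mg/L.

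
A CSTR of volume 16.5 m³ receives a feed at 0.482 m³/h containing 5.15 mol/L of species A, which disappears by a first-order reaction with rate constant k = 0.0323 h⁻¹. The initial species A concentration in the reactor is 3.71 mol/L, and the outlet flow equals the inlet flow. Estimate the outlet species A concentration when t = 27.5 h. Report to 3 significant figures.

2.68 mol/L

Species balance: V dC/dt = Q C_in − Q C − k V C.
dC/dt = (Q/V) C_in − (Q/V + k) C; effective rate a = Q/V + k = 0.029212 + 0.0323 = 0.061512 h⁻¹.
C_ss = Q C_in/(Q + kV) = 2.4457 mol/L; C(t) = C_ss + (C₀ − C_ss) e^(−a t).
C(27.5) = 2.4457 + (1.2643)·e^(−0.061512·27.5) = 2.4457 + (1.2643)·0.18423 = 2.6786 mol/L.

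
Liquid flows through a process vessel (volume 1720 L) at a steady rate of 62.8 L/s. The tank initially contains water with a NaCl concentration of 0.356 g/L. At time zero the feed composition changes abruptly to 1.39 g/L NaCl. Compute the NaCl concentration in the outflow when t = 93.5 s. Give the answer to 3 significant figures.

Unsteady species balance (constant V, well mixed): V dC/dt = Q(C_in − C).
Time constant τ = V/Q = 1720/62.8 = 27.389 s.
Integrating: C(t) = C_in + (C₀ − C_in) e^(−t/τ).
C(93.5) = 1.39 + (0.356 − 1.39)·e^(−93.5/27.389) = 1.39 + (-1.0340)·0.032915 = 1.3560 g/L.

1.36 g/L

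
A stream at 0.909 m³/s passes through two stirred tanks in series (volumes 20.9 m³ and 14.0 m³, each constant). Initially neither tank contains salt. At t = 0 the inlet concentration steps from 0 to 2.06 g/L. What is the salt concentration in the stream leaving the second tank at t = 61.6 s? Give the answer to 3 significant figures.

1.71 g/L

Time constants: τᵢ = Vᵢ/Q for each well-mixed tank.
τ₁ = 20.9/0.909 = 22.992 s; τ₂ = 14.0/0.909 = 15.402 s.
Tank 1: C₁ = C_in(1 − e^(−t/τ₁)). Tank 2 (τ₁ ≠ τ₂): C₂ = C_in[1 − (τ₁ e^(−t/τ₁) − τ₂ e^(−t/τ₂))/(τ₁ − τ₂)].
At t = 61.6: e^(−t/τ₁) = 0.068621, e^(−t/τ₂) = 0.018323.
C₂ = 2.06·[1 − (22.992·0.068621 − 15.402·0.018323)/(7.5908)] = 2.06·0.82933 = 1.7084 g/L.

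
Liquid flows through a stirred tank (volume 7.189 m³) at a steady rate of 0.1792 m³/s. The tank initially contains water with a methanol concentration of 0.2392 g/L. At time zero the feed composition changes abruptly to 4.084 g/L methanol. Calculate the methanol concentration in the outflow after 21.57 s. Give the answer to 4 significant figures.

1.838 g/L

Transient balance on the dissolved component: V dC/dt = Q(C_in − C).
So dC/dt = (C_in − C)/τ with τ = V/Q = 7.189/0.1792 = 40.1172 s.
Solution: C(t) = C_in + (C₀ − C_in) e^(−t/τ).
C(21.57) = 4.084 + (0.2392 − 4.084)·e^(−21.57/40.1172) = 4.084 + (-3.84480)·0.584105 = 1.83823 g/L.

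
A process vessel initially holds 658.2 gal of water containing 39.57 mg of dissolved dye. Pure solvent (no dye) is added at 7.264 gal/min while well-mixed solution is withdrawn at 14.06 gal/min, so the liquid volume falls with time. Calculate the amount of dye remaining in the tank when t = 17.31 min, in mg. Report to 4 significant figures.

26.33 mg

Let m(t) be the amount of dye. Volume: V(t) = V₀ + (Q_in − Q_out) t = 658.2 − 6.79600 t; V(17.31) = 540.561 gal.
No dye enters, so dm/dt = −Q_out · (m/V).
Separate: dm/m = −Q_out dt/V(t) ⇒ ln(m/m₀) = −(Q_out/(Q_in−Q_out)) ln(V/V₀).
m = m₀ (V₀/V)^(Q_out/(Q_in−Q_out)) = 39.57 × (658.2/540.561)^(-2.06886) = 26.3300 mg.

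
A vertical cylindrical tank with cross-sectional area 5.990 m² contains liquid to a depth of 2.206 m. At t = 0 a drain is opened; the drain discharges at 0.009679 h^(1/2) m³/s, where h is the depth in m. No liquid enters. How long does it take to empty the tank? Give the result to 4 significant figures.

Accumulation of liquid (constant cross-section A): A dh/dt = −0.009679 √h.
∫ h^(−1/2) dh = −(0.009679/A) ∫ dt, giving 2√h = 2√h₀ − (0.009679/A) t.
Set h = 0: 2√h₀ = (0.009679/A) t_empty ⇒ t_empty = 2A√h₀/0.009679.
t_empty = 2·5.990·√2.206/0.009679 = 11.9800·1.48526/0.009679 = 1838.35 s.

1838 s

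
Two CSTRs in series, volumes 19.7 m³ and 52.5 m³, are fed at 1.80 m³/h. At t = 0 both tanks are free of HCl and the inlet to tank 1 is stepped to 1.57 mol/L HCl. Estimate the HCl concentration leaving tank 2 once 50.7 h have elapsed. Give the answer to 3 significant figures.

Time constants: τᵢ = Vᵢ/Q for each well-mixed tank.
τ₁ = 19.7/1.80 = 10.944 h; τ₂ = 52.5/1.80 = 29.167 h.
Solving the cascade with C₁(0)=C₂(0)=0 gives C₂(t) = C_in[1 − (τ₁ e^(−t/τ₁) − τ₂ e^(−t/τ₂))/(τ₁ − τ₂)].
At t = 50.7: e^(−t/τ₁) = 0.0097305, e^(−t/τ₂) = 0.17582.
C₂ = 1.57·[1 − (10.944·0.0097305 − 29.167·0.17582)/(-18.222)] = 1.57·0.72442 = 1.1373 mol/L.

1.14 mol/L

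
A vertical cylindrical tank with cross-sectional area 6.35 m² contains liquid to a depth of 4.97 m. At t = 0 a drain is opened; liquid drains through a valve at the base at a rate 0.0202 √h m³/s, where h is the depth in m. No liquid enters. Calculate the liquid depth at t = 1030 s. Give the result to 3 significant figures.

0.349 m

A dh/dt = −Q_out = −0.0202 √h.
Separate and integrate: 2(√h − √h₀) = −(0.0202/A) t.
√h = √4.97 − 0.0202·1030/(2·6.35) = 2.2293 − 1.6383 = 0.59108.
h = 0.59108² = 0.34938 m.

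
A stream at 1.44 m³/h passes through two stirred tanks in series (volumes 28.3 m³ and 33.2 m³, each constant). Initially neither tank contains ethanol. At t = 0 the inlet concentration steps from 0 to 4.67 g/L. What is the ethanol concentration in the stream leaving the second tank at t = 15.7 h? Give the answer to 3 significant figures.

Species balance on tank i: dCᵢ/dt = (Cᵢ₋₁ − Cᵢ)/τᵢ with τᵢ = Vᵢ/Q.
τ₁ = 28.3/1.44 = 19.653 h; τ₂ = 33.2/1.44 = 23.056 h.
Tank 1: C₁ = C_in(1 − e^(−t/τ₁)). Tank 2 (τ₁ ≠ τ₂): C₂ = C_in[1 − (τ₁ e^(−t/τ₁) − τ₂ e^(−t/τ₂))/(τ₁ − τ₂)].
At t = 15.7: e^(−t/τ₁) = 0.44984, e^(−t/τ₂) = 0.50613.
C₂ = 4.67·[1 − (19.653·0.44984 − 23.056·0.50613)/(-3.4028)] = 4.67·0.16876 = 0.78810 g/L.

0.788 g/L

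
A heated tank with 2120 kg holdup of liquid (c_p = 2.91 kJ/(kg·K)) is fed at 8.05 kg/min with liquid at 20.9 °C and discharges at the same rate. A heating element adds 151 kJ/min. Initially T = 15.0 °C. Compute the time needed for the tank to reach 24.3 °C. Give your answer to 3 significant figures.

M c_p dT/dt = ṁ c_p (T_in − T) + Q̇.
τ = M/ṁ = 263.35 min; T_ss = T_in + Q̇/(ṁ c_p) = 27.346 °C.
T(t) = T_ss + (T₀ − T_ss) e^(−t/τ). Set T = 24.3:
e^(−t/τ) = (24.3 − 27.346)/(15.0 − 27.346) = 0.24672
t = −263.35 · ln(0.24672) = 368.57 min.

369 min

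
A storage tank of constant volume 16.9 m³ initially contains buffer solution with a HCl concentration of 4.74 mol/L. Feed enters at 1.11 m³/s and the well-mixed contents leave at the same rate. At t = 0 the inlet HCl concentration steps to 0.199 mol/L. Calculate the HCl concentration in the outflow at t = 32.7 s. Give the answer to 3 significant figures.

0.729 mol/L

Transient balance on the dissolved component: V dC/dt = Q(C_in − C).
Time constant τ = V/Q = 16.9/1.11 = 15.225 s.
Integrating: C(t) = C_in + (C₀ − C_in) e^(−t/τ).
C(32.7) = 0.199 + (4.74 − 0.199)·e^(−32.7/15.225) = 0.199 + (4.5410)·0.11675 = 0.72915 mol/L.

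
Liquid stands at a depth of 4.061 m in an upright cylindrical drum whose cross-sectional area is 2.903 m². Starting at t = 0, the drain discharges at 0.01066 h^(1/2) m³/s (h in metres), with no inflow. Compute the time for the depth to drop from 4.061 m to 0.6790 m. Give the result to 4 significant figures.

A dh/dt = −Q_out = −0.01066 √h.
Separate and integrate: 2(√h − √h₀) = −(0.01066/A) t.
t = 2A(√h₀ − √h)/0.01066 = 2·2.903·(√4.061 − √0.6790)/0.01066
  = 5.80600 × (2.01519 − 0.824015) / 0.01066 = 648.778 s.

648.8 s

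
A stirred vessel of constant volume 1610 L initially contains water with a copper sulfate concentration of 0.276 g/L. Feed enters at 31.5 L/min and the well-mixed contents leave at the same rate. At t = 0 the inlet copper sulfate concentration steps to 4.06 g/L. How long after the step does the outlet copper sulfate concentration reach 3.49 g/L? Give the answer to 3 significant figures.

96.7 min

Species balance: V dC/dt = Q(C_in − C) ⇒ τ = V/Q = 51.111 min.
C(t) = C_in + (C₀ − C_in) e^(−t/τ). Set C = 3.49 and solve for t:
e^(−t/τ) = (C − C_in)/(C₀ − C_in) = (3.49 − 4.06)/(0.276 − 4.06) = 0.15063
t = −τ ln(…) = 51.111 × 1.8929 = 96.748 min.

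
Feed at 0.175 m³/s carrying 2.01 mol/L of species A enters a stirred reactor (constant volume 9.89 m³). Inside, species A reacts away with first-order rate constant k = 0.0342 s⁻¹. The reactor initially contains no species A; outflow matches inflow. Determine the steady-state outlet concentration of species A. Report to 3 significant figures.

V dC/dt = Q(C_in − C) − k V C.
Steady state (dC/dt = 0): C_ss = Q C_in/(Q + kV) = C_in/(1 + kV/Q).
C_ss = 0.175·2.01/(0.175 + 0.0342·9.89) = 0.35175/0.51324 = 0.68535 mol/L.

0.685 mol/L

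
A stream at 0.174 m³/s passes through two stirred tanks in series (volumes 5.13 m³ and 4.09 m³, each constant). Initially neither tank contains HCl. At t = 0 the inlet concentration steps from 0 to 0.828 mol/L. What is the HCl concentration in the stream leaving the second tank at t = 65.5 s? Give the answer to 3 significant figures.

0.586 mol/L

Species balance on tank i: dCᵢ/dt = (Cᵢ₋₁ − Cᵢ)/τᵢ with τᵢ = Vᵢ/Q.
τ₁ = 5.13/0.174 = 29.483 s; τ₂ = 4.09/0.174 = 23.506 s.
Solving the cascade with C₁(0)=C₂(0)=0 gives C₂(t) = C_in[1 − (τ₁ e^(−t/τ₁) − τ₂ e^(−t/τ₂))/(τ₁ − τ₂)].
At t = 65.5: e^(−t/τ₁) = 0.10843, e^(−t/τ₂) = 0.061633.
C₂ = 0.828·[1 − (29.483·0.10843 − 23.506·0.061633)/(5.9770)] = 0.828·0.70753 = 0.58583 mol/L.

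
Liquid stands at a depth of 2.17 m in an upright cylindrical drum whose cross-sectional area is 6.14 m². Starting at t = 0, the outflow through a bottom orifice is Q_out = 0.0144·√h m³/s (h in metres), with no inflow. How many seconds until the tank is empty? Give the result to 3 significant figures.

1260 s

A dh/dt = −Q_out = −0.0144 √h.
Separate and integrate: 2(√h − √h₀) = −(0.0144/A) t.
Set h = 0: 2√h₀ = (0.0144/A) t_empty ⇒ t_empty = 2A√h₀/0.0144.
t_empty = 2·6.14·√2.17/0.0144 = 12.280·1.4731/0.0144 = 1256.2 s.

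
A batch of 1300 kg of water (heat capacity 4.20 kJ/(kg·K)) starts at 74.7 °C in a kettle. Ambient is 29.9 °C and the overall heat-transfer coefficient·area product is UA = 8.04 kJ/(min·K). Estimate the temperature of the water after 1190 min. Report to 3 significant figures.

M c_p dT/dt = −UA(T − T_amb).
dT/dt = (T_ss − T)/τ with T_ss = T_amb = 29.900 °C, τ = M c_p/UA = 1300·4.20/8.04 = 679.10 min.
Integrating: T(t) = T_ss + (T₀ − T_ss) e^(−t/τ).
T(1190) = 29.900 + (44.800)·0.17337 = 37.667 °C.

37.7 °C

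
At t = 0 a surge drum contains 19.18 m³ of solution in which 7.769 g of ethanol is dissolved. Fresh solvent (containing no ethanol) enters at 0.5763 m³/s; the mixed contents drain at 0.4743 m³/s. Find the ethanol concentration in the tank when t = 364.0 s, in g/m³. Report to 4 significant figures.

0.0009223 g/m³

Let m(t) be the amount of ethanol. Volume: V(t) = V₀ + (Q_in − Q_out) t = 19.18 + 0.102000 t; V(364.0) = 56.3080 m³.
Solute balance: dm/dt = 0 − Q_out C = −Q_out m/V(t).
dm/m = −Q_out dt/(V₀ + 0.102000 t); integrating gives ln(m/m₀) = −(Q_out/(Q_in−Q_out)) ln(V/V₀).
m = m₀ (V₀/V)^(Q_out/(Q_in−Q_out)) = 7.769 × (19.18/56.3080)^(4.65000) = 0.0519350 g.
C = m/V = 0.0519350/56.3080 = 0.000922338 g/m³.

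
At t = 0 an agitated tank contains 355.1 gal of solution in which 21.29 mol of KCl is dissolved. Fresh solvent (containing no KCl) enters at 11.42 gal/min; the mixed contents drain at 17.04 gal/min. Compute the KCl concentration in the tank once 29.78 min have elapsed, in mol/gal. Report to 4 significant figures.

0.01642 mol/gal

Total volume: dV/dt = Q_in − Q_out = -5.62000 gal/min, so V(t) = 355.1 − 5.62000 t and V(29.78) = 187.736 gal.
Solute balance: dm/dt = 0 − Q_out C = −Q_out m/V(t).
Separate: dm/m = −Q_out dt/V(t) ⇒ ln(m/m₀) = −(Q_out/(Q_in−Q_out)) ln(V/V₀).
m = m₀ (V₀/V)^(Q_out/(Q_in−Q_out)) = 21.29 × (355.1/187.736)^(-3.03203) = 3.08250 mol.
C = m/V = 3.08250/187.736 = 0.0164193 mol/gal.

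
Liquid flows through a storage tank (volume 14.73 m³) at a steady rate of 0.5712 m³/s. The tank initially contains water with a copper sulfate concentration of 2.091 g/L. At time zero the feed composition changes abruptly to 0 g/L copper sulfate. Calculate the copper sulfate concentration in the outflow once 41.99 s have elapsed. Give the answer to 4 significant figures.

0.4104 g/L

Mass balance on the solute (V constant): V dC/dt = Q(C_in − C).
Time constant τ = V/Q = 14.73/0.5712 = 25.7878 s.
Solution: C(t) = C_in + (C₀ − C_in) e^(−t/τ).
C(41.99) = 0 + (2.091 − 0)·e^(−41.99/25.7878) = 0 + (2.09100)·0.196265 = 0.410391 g/L.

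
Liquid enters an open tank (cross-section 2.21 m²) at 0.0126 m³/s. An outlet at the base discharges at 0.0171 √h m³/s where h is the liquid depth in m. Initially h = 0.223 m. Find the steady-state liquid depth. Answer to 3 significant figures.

0.543 m

Volume balance on the tank: A dh/dt = Q_in − 0.0171 √h. At steady state dh/dt = 0:
Q_in = 0.0171 √h_ss ⇒ √h_ss = 0.0126/0.0171 = 0.73684.
h_ss = 0.73684² = 0.54294 m. (Since h₀ = 0.223 m < h_ss, the level will rise toward this value.)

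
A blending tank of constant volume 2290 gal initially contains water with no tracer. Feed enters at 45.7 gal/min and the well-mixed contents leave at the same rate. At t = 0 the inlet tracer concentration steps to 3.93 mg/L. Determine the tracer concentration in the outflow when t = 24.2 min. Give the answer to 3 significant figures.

Mass balance on the solute (V constant): V dC/dt = Q(C_in − C).
Time constant τ = V/Q = 2290/45.7 = 50.109 min.
This is linear first-order; C(t) = C_in + (C₀ − C_in) e^(−t/τ).
C(24.2) = 3.93 + (0 − 3.93)·e^(−24.2/50.109) = 3.93 + (-3.9300)·0.61696 = 1.5053 mg/L.

1.51 mg/L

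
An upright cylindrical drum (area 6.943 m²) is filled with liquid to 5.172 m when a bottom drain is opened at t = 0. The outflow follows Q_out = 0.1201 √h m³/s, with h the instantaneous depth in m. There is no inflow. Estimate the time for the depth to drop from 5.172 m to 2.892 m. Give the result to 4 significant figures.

66.32 s

With no inflow, A dh/dt = −0.1201 √h.
Separate and integrate: 2(√h − √h₀) = −(0.1201/A) t.
t = 2A(√h₀ − √h)/0.1201 = 2·6.943·(√5.172 − √2.892)/0.1201
  = 13.8860 × (2.27420 − 1.70059) / 0.1201 = 66.3216 s.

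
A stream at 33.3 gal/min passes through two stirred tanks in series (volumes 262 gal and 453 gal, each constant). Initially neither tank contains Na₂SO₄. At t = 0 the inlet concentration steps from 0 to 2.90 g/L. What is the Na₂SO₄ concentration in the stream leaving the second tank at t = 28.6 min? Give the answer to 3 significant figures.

Time constants: τᵢ = Vᵢ/Q for each well-mixed tank.
τ₁ = 262/33.3 = 7.8679 min; τ₂ = 453/33.3 = 13.604 min.
Tank 1: C₁ = C_in(1 − e^(−t/τ₁)). Tank 2 (τ₁ ≠ τ₂): C₂ = C_in[1 − (τ₁ e^(−t/τ₁) − τ₂ e^(−t/τ₂))/(τ₁ − τ₂)].
At t = 28.6: e^(−t/τ₁) = 0.026383, e^(−t/τ₂) = 0.12216.
C₂ = 2.90·[1 − (7.8679·0.026383 − 13.604·0.12216)/(-5.7357)] = 2.90·0.74645 = 2.1647 g/L.

2.16 g/L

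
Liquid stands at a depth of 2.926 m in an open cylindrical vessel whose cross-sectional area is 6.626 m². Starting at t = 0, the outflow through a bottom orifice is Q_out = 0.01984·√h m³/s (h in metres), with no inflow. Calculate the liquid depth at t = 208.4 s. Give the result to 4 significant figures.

1.956 m

A dh/dt = −Q_out = −0.01984 √h.
∫ h^(−1/2) dh = −(0.01984/A) ∫ dt, giving 2√h = 2√h₀ − (0.01984/A) t.
√h = √2.926 − 0.01984·208.4/(2·6.626) = 1.71056 − 0.312002 = 1.39855.
h = 1.39855² = 1.95595 m.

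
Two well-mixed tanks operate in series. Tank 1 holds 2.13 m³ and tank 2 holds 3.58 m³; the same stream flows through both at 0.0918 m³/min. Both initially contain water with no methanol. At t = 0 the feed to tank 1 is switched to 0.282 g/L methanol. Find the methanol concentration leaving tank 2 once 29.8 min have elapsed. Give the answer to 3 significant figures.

Each tank obeys Vᵢ dCᵢ/dt = Q(Cᵢ₋₁ − Cᵢ), so τᵢ = Vᵢ/Q.
τ₁ = 2.13/0.0918 = 23.203 min; τ₂ = 3.58/0.0918 = 38.998 min.
Tank 1: C₁ = C_in(1 − e^(−t/τ₁)). Tank 2 (τ₁ ≠ τ₂): C₂ = C_in[1 − (τ₁ e^(−t/τ₁) − τ₂ e^(−t/τ₂))/(τ₁ − τ₂)].
At t = 29.8: e^(−t/τ₁) = 0.27683, e^(−t/τ₂) = 0.46573.
C₂ = 0.282·[1 − (23.203·0.27683 − 38.998·0.46573)/(-15.795)] = 0.282·0.25678 = 0.072413 g/L.

0.0724 g/L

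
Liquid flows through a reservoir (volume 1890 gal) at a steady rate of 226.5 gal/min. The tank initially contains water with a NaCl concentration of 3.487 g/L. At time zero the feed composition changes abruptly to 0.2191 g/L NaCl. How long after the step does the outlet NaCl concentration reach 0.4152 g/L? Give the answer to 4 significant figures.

23.48 min

Mass balance on the solute (V constant): V dC/dt = Q(C_in − C), so τ = V/Q = 8.34437 min.
C(t) = C_in + (C₀ − C_in) e^(−t/τ). Set C = 0.4152 and solve for t:
e^(−t/τ) = (C − C_in)/(C₀ − C_in) = (0.4152 − 0.2191)/(3.487 − 0.2191) = 0.0600080
t = −τ ln(…) = 8.34437 × 2.81328 = 23.4750 min.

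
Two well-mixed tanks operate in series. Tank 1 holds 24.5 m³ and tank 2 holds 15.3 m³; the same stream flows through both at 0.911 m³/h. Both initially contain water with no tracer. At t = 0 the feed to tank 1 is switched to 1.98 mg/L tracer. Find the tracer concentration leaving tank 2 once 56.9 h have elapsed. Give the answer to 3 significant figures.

1.46 mg/L

Species balance on tank i: dCᵢ/dt = (Cᵢ₋₁ − Cᵢ)/τᵢ with τᵢ = Vᵢ/Q.
τ₁ = 24.5/0.911 = 26.894 h; τ₂ = 15.3/0.911 = 16.795 h.
Tank 1: C₁ = C_in(1 − e^(−t/τ₁)). Tank 2 (τ₁ ≠ τ₂): C₂ = C_in[1 − (τ₁ e^(−t/τ₁) − τ₂ e^(−t/τ₂))/(τ₁ − τ₂)].
At t = 56.9: e^(−t/τ₁) = 0.12054, e^(−t/τ₂) = 0.033777.
C₂ = 1.98·[1 − (26.894·0.12054 − 16.795·0.033777)/(10.099)] = 1.98·0.73516 = 1.4556 mg/L.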